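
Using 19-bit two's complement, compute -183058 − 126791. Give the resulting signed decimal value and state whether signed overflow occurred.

-183058 → 1010011010011101110
126791 → 0011110111101000111
Subtract via negate-and-add: invert 0011110111101000111 + 1 = 1100001000010111001 (i.e. -126791).
  1010011010011101110
+ 1100001000010111001
= 0110100010110100111  (discard carry-out 1)
Result 0110100010110100111: MSB = 0 → value 214439.
Both addends (after negating the subtrahend) are negative but the stored result is non-negative: signed overflow. The true value -183058 − 126791 = -309849 lies outside [-262144, 262143].

214439; overflow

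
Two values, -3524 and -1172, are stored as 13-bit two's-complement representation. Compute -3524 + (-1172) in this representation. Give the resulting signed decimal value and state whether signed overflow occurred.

-3524 → 1001000111100
-1172 → 1101101101100
  1001000111100
+ 1101101101100
= 0110110101000  (discard carry-out 1)
Result 0110110101000: MSB = 0 → value 3496.
Both addends are negative but the stored result is non-negative: signed overflow. The true value -3524 + (-1172) = -4696 lies outside [-4096, 4095].

3496; overflow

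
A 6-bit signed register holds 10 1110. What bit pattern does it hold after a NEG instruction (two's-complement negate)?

010010

Invert: 010001. Add 1: 010010.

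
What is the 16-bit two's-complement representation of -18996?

1011010111001100

|-18996| = 18996 = 0100101000110100 in 16 bits.
Invert the bits: 1011010111001011. Add 1: 1011010111001100.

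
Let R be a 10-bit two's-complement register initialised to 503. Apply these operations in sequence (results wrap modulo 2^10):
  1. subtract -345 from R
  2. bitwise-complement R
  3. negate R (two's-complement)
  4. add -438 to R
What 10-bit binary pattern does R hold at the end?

0110011011

Start: R = 503 = 0111110111.
R = 503 − (-345) = 848; wraps to -176 = 1101010000
R = NOT 1101010000 = 0010101111 = 175
R = −(175) = -175 = 1101010001
R = -175 + (-438) = -613; wraps to 411 = 0110011011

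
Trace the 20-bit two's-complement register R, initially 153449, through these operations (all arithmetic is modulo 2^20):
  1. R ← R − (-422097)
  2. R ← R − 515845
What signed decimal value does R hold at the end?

Start: R = 153449 = 00100101011101101001.
R = 153449 − (-422097) = 575546; wraps to -473030 = 10001100100000111010
R = -473030 − 515845 = -988875; wraps to 59701 = 00001110100100110101

59701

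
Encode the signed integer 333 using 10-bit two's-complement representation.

333 is non-negative, so write it directly in 10 bits: 0101001101.

0101001101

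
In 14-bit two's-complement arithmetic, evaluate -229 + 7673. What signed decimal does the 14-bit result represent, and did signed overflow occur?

-229 → 11111100011011
7673 → 01110111111001
  11111100011011
+ 01110111111001
= 01110100010100  (discard carry-out 1)
Result 01110100010100: MSB = 0 → value 7444.
Addends have opposite signs, so signed overflow cannot occur.

7444; no overflow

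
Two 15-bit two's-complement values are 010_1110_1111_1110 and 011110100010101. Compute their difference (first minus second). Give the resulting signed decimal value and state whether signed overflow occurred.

010_1110_1111_1110 → 010111011111110 = 12030 (signed)
011110100010101 = 15637 (signed)
Subtract via negate-and-add: invert 011110100010101 + 1 = 100001011101011 (i.e. -15637).
  010111011111110
+ 100001011101011
= 111000111101001
Result 111000111101001: MSB = 1 → 29161 − 32768 = -3607.
Addends (after negating the subtrahend) have opposite signs, so signed overflow cannot occur.

-3607; no overflow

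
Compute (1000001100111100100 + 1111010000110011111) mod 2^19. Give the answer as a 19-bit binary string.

0111011101110000011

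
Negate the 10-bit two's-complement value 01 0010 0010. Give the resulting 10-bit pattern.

1011011110

Invert: 1011011101. Add 1: 1011011110.
Check: 0100100010 = 290, 1011011110 = -290.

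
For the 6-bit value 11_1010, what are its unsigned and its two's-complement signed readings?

unsigned = 58, signed = -6

Unsigned: 111010 = 58.
Signed: MSB=1 → 58 − 64 = -6.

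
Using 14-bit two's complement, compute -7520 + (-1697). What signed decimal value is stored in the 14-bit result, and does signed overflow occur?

-7520 → 10001010100000
-1697 → 11100101011111
  10001010100000
+ 11100101011111
= 01101111111111  (discard carry-out 1)
Result 01101111111111: MSB = 0 → value 7167.
Both addends are negative but the stored result is non-negative: signed overflow. The true value -7520 + (-1697) = -9217 lies outside [-8192, 8191].

7167; overflow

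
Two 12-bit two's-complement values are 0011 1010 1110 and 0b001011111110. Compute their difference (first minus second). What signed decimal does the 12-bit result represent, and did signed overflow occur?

176; no overflow

0011 1010 1110 → 001110101110 = 942 (signed)
0b001011111110 → 001011111110 = 766 (signed)
Subtract via negate-and-add: invert 001011111110 + 1 = 110100000010 (i.e. -766).
  001110101110
+ 110100000010
= 000010110000  (discard carry-out 1)
Result 000010110000: MSB = 0 → value 176.
Addends (after negating the subtrahend) have opposite signs, so signed overflow cannot occur.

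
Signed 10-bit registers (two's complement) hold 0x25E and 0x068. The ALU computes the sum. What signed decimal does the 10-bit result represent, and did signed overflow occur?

-314; no overflow

0x25E = 1001011110 = -418 (signed)
0x068 = 0001101000 = 104 (signed)
  1001011110
+ 0001101000
= 1011000110
Result 1011000110: MSB = 1 → 710 − 1024 = -314.
Addends have opposite signs, so signed overflow cannot occur.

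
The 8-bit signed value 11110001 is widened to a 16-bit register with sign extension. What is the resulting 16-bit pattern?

MSB of 11110001 is 1; replicate it into the new high bits.
11111111|11110001 → 1111111111110001 (still -15).

1111111111110001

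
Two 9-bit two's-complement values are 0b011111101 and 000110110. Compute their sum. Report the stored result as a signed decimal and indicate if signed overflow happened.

0b011111101 → 011111101 = 253 (signed)
000110110 = 54 (signed)
  011111101
+ 000110110
= 100110011
Result 100110011: MSB = 1 → 307 − 512 = -205.
Both addends are non-negative but the stored result is negative: signed overflow. The true value 253 + 54 = 307 lies outside [-256, 255].

-205; overflow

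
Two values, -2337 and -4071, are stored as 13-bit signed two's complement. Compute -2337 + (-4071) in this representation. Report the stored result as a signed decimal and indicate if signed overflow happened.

1784; overflow

-2337 → 1011011011111
-4071 → 1000000011001
  1011011011111
+ 1000000011001
= 0011011111000  (discard carry-out 1)
Result 0011011111000: MSB = 0 → value 1784.
Both addends are negative but the stored result is non-negative: signed overflow. The true value -2337 + (-4071) = -6408 lies outside [-4096, 4095].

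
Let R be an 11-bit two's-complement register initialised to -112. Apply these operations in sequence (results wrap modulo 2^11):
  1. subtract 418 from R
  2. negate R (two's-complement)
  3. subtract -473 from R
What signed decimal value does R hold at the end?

Start: R = -112 = 11110010000.
R = -112 − 418 = -530 = 10111101110
R = −(-530) = 530 = 01000010010
R = 530 − (-473) = 1003 = 01111101011

1003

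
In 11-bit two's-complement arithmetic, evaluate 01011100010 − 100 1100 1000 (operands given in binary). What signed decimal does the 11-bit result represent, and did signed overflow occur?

-486; overflow

01011100010 = 738 (signed)
100 1100 1000 → 10011001000 = -824 (signed)
Subtract via negate-and-add: invert 10011001000 + 1 = 01100111000 (i.e. 824).
  01011100010
+ 01100111000
= 11000011010
Result 11000011010: MSB = 1 → 1562 − 2048 = -486.
Both addends (after negating the subtrahend) are non-negative but the stored result is negative: signed overflow. The true value 738 − (-824) = 1562 lies outside [-1024, 1023].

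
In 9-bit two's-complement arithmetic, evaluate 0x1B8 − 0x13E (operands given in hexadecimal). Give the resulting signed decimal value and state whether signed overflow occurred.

122; no overflow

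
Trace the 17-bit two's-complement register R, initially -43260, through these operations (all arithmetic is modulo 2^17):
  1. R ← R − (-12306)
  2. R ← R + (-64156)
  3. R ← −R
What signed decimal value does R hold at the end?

Start: R = -43260 = 10101011100000100.
R = -43260 − (-12306) = -30954 = 11000011100010110
R = -30954 + (-64156) = -95110; wraps to 35962 = 01000110001111010
R = −(35962) = -35962 = 10111001110000110

-35962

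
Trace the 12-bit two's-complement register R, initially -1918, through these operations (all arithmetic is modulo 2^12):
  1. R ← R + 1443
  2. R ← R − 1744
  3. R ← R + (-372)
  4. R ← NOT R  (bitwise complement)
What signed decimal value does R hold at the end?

-1506

Start: R = -1918 = 100010000010.
R = -1918 + 1443 = -475 = 111000100101
R = -475 − 1744 = -2219; wraps to 1877 = 011101010101
R = 1877 + (-372) = 1505 = 010111100001
R = NOT 010111100001 = 101000011110 = -1506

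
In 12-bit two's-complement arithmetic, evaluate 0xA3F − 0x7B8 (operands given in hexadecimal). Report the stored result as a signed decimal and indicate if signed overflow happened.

647; overflow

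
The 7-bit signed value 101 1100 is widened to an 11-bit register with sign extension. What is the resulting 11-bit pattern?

11111011100

MSB of 1011100 is 1; replicate it into the new high bits.
1111|1011100 → 11111011100 (still -36).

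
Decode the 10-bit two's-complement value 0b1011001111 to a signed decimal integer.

-305

MSB is 1, so the value is negative.
Unsigned reading: 719. Subtract 2^10 = 1024: 719 − 1024 = -305.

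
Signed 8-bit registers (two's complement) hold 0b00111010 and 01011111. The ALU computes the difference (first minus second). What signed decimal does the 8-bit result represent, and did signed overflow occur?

0b00111010 → 00111010 = 58 (signed)
01011111 = 95 (signed)
Subtract via negate-and-add: invert 01011111 + 1 = 10100001 (i.e. -95).
  00111010
+ 10100001
= 11011011
Result 11011011: MSB = 1 → 219 − 256 = -37.
Addends (after negating the subtrahend) have opposite signs, so signed overflow cannot occur.

-37; no overflow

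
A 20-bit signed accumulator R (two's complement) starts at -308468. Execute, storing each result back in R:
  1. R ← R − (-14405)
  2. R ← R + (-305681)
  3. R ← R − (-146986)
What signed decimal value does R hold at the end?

Start: R = -308468 = 10110100101100001100.
R = -308468 − (-14405) = -294063 = 10111000001101010001
R = -294063 + (-305681) = -599744; wraps to 448832 = 01101101100101000000
R = 448832 − (-146986) = 595818; wraps to -452758 = 10010001011101101010

-452758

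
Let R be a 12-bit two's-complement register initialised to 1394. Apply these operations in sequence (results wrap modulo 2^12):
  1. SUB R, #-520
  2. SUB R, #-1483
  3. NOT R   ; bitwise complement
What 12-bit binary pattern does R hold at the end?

Start: R = 1394 = 010101110010.
R = 1394 − (-520) = 1914 = 011101111010
R = 1914 − (-1483) = 3397; wraps to -699 = 110101000101
R = NOT 110101000101 = 001010111010 = 698

001010111010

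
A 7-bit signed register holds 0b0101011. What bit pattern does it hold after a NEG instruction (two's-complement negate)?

1010101

Invert: 1010100. Add 1: 1010101.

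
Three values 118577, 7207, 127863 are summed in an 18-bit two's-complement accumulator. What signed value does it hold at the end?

-8497

118577 + 7207 = 125784 (011110101101011000)
125784 + 127863 = 253647 → wraps to -8497 (111101111011001111)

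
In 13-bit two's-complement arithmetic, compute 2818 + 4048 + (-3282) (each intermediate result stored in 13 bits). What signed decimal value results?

2818 + 4048 = 6866 → wraps to -1326 (1101011010010)
-1326 + (-3282) = -4608 → wraps to 3584 (0111000000000)

3584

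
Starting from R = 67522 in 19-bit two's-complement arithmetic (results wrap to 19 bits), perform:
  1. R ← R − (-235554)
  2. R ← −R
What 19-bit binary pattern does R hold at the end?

0110110000000011100

Start: R = 67522 = 0010000011111000010.
R = 67522 − (-235554) = 303076; wraps to -221212 = 1001001111111100100
R = −(-221212) = 221212 = 0110110000000011100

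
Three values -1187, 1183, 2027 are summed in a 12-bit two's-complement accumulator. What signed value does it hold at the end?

-1187 + 1183 = -4 (111111111100)
-4 + 2027 = 2023 (011111100111)

2023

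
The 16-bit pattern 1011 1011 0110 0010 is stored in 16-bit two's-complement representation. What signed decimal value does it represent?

MSB is 1, so the value is negative.
Invert: 0100010010011101. Add 1: 0100010010011110 = 17566. So the value is −17566.

-17566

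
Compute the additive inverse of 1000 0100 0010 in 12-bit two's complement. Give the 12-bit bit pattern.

011110111110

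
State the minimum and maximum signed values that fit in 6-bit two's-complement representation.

Minimum: −2^5 = -32.
Maximum: 2^5 − 1 = 31.

min = -32, max = 31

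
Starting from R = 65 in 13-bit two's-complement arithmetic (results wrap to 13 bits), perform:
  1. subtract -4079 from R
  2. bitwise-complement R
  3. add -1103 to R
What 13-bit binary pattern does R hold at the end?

0101110000000

Start: R = 65 = 0000001000001.
R = 65 − (-4079) = 4144; wraps to -4048 = 1000000110000
R = NOT 1000000110000 = 0111111001111 = 4047
R = 4047 + (-1103) = 2944 = 0101110000000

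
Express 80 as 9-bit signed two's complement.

001010000

80 is non-negative, so write it directly in 9 bits: 001010000.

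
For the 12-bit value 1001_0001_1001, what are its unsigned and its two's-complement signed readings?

Unsigned: 100100011001 = 2329.
Signed: MSB=1 → 2329 − 4096 = -1767.

unsigned = 2329, signed = -1767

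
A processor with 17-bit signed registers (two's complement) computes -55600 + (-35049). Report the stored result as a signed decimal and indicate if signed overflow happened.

40423; overflow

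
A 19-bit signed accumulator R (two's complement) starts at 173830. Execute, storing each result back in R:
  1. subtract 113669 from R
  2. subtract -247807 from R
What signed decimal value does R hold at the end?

-216320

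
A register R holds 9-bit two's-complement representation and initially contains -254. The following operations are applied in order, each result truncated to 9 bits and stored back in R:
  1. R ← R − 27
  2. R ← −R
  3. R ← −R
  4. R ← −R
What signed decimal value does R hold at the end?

-231

Start: R = -254 = 100000010.
R = -254 − 27 = -281; wraps to 231 = 011100111
R = −(231) = -231 = 100011001
R = −(-231) = 231 = 011100111
R = −(231) = -231 = 100011001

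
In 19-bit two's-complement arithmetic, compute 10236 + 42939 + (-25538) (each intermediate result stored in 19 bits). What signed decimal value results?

10236 + 42939 = 53175 (0001100111110110111)
53175 + (-25538) = 27637 (0000110101111110101)

27637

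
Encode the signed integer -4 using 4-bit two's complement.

|-4| = 4 = 0100 in 4 bits.
Invert the bits: 1011. Add 1: 1100.
Check: 1100 reads as 12 − 16 = -4.

1100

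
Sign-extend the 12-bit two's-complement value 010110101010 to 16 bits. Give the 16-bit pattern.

0000010110101010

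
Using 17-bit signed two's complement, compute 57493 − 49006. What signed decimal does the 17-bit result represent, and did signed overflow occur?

57493 → 01110000010010101
49006 → 01011111101101110
Subtract via negate-and-add: invert 01011111101101110 + 1 = 10100000010010010 (i.e. -49006).
  01110000010010101
+ 10100000010010010
= 00010000100100111  (discard carry-out 1)
Result 00010000100100111: MSB = 0 → value 8487.
Addends (after negating the subtrahend) have opposite signs, so signed overflow cannot occur.

8487; no overflow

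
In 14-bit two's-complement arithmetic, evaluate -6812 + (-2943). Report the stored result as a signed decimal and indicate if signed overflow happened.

-6812 → 10010101100100
-2943 → 11010010000001
  10010101100100
+ 11010010000001
= 01100111100101  (discard carry-out 1)
Result 01100111100101: MSB = 0 → value 6629.
Both addends are negative but the stored result is non-negative: signed overflow. The true value -6812 + (-2943) = -9755 lies outside [-8192, 8191].

6629; overflow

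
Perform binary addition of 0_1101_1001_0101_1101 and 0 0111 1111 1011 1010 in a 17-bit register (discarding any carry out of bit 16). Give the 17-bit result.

  01101100101011101
+ 00111111110111010
= 10101100100010111

10101100100010111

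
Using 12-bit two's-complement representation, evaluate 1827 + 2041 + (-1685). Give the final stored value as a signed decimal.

-1913

1827 + 2041 = 3868 → wraps to -228 (111100011100)
-228 + (-1685) = -1913 (100010000111)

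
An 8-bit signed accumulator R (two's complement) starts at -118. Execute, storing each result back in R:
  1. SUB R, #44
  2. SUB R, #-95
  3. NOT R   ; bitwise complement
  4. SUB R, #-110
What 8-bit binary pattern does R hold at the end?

10110000

Start: R = -118 = 10001010.
R = -118 − 44 = -162; wraps to 94 = 01011110
R = 94 − (-95) = 189; wraps to -67 = 10111101
R = NOT 10111101 = 01000010 = 66
R = 66 − (-110) = 176; wraps to -80 = 10110000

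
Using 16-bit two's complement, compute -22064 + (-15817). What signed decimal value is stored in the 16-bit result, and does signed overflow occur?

27655; overflow

-22064 → 1010100111010000
-15817 → 1100001000110111
  1010100111010000
+ 1100001000110111
= 0110110000000111  (discard carry-out 1)
Result 0110110000000111: MSB = 0 → value 27655.
Both addends are negative but the stored result is non-negative: signed overflow. The true value -22064 + (-15817) = -37881 lies outside [-32768, 32767].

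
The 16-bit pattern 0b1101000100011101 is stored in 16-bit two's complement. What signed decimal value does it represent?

-12003

MSB is 1, so the value is negative.
Unsigned reading: 53533. Subtract 2^16 = 65536: 53533 − 65536 = -12003.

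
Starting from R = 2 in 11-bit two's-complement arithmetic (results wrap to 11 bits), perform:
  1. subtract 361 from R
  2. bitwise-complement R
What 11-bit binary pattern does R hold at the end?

00101100110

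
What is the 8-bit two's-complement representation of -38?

|-38| = 38 = 00100110 in 8 bits.
Invert the bits: 11011001. Add 1: 11011010.

11011010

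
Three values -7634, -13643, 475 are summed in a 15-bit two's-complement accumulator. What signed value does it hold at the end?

11966

-7634 + (-13643) = -21277 → wraps to 11491 (010110011100011)
11491 + 475 = 11966 (010111010111110)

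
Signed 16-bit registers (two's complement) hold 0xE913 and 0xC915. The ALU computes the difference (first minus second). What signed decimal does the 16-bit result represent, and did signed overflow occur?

8190; no overflow

0xE913 = 1110100100010011 = -5869 (signed)
0xC915 = 1100100100010101 = -14059 (signed)
Subtract via negate-and-add: invert 1100100100010101 + 1 = 0011011011101011 (i.e. 14059).
  1110100100010011
+ 0011011011101011
= 0001111111111110  (discard carry-out 1)
Result 0001111111111110: MSB = 0 → value 8190.
Addends (after negating the subtrahend) have opposite signs, so signed overflow cannot occur.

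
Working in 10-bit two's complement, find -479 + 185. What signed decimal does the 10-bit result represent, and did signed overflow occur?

-294; no overflow

-479 → 1000100001
185 → 0010111001
  1000100001
+ 0010111001
= 1011011010
Result 1011011010: MSB = 1 → 730 − 1024 = -294.
Addends have opposite signs, so signed overflow cannot occur.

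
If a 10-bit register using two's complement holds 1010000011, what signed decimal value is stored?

MSB is 1, so the value is negative.
Invert: 0101111100. Add 1: 0101111101 = 381. So the value is −381.

-381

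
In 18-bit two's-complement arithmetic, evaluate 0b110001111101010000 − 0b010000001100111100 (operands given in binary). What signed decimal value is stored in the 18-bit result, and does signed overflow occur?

-123884; no overflow

0b110001111101010000 → 110001111101010000 = -57520 (signed)
0b010000001100111100 → 010000001100111100 = 66364 (signed)
Subtract via negate-and-add: invert 010000001100111100 + 1 = 101111110011000100 (i.e. -66364).
  110001111101010000
+ 101111110011000100
= 100001110000010100  (discard carry-out 1)
Result 100001110000010100: MSB = 1 → 138260 − 262144 = -123884.
Both addends (after negating the subtrahend) are negative and so is the stored result: no signed overflow.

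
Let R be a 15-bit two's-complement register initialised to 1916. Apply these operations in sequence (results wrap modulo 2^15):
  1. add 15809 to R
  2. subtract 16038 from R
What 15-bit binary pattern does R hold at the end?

000011010010111

Start: R = 1916 = 000011101111100.
R = 1916 + 15809 = 17725; wraps to -15043 = 100010100111101
R = -15043 − 16038 = -31081; wraps to 1687 = 000011010010111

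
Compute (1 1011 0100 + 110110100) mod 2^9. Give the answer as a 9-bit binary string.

  110110100
+ 110110100
= 101101000  (discard carry-out 1)

101101000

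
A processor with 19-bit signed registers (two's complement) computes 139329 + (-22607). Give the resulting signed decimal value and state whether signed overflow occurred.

116722; no overflow

139329 → 0100010000001000001
-22607 → 1111010011110110001
  0100010000001000001
+ 1111010011110110001
= 0011100011111110010  (discard carry-out 1)
Result 0011100011111110010: MSB = 0 → value 116722.
Addends have opposite signs, so signed overflow cannot occur.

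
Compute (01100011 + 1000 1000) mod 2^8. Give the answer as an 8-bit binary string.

  01100011
+ 10001000
= 11101011

11101011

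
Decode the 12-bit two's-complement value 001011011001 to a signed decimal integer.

MSB is 0, so the value is non-negative: 001011011001 = 729.

729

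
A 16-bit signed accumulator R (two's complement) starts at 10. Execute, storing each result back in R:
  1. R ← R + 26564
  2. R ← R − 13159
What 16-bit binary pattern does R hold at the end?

0011010001100111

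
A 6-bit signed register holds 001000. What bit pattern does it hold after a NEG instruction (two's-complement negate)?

Invert: 110111. Add 1: 111000.
Check: 001000 = 8, 111000 = -8.

111000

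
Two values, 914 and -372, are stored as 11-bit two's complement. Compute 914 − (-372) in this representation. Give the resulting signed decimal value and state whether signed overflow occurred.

914 → 01110010010
-372 → 11010001100
Subtract via negate-and-add: invert 11010001100 + 1 = 00101110100 (i.e. 372).
  01110010010
+ 00101110100
= 10100000110
Result 10100000110: MSB = 1 → 1286 − 2048 = -762.
Both addends (after negating the subtrahend) are non-negative but the stored result is negative: signed overflow. The true value 914 − (-372) = 1286 lies outside [-1024, 1023].

-762; overflow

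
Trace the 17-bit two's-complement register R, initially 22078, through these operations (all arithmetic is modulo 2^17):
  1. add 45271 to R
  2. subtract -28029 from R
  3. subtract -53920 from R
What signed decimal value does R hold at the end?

Start: R = 22078 = 00101011000111110.
R = 22078 + 45271 = 67349; wraps to -63723 = 10000011100010101
R = -63723 − (-28029) = -35694 = 10111010010010010
R = -35694 − (-53920) = 18226 = 00100011100110010

18226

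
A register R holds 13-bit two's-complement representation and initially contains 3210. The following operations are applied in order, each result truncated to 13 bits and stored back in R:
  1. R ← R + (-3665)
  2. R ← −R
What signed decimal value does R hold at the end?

Start: R = 3210 = 0110010001010.
R = 3210 + (-3665) = -455 = 1111000111001
R = −(-455) = 455 = 0000111000111

455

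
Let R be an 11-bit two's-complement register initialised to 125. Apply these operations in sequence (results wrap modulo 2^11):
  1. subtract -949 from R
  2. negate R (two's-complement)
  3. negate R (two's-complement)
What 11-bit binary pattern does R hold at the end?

10000110010

Start: R = 125 = 00001111101.
R = 125 − (-949) = 1074; wraps to -974 = 10000110010
R = −(-974) = 974 = 01111001110
R = −(974) = -974 = 10000110010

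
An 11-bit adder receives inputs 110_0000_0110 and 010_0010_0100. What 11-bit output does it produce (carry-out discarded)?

00000101010

  11000000110
+ 01000100100
= 00000101010  (discard carry-out 1)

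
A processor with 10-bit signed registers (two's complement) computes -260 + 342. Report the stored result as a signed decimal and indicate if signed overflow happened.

82; no overflow

-260 → 1011111100
342 → 0101010110
  1011111100
+ 0101010110
= 0001010010  (discard carry-out 1)
Result 0001010010: MSB = 0 → value 82.
Addends have opposite signs, so signed overflow cannot occur.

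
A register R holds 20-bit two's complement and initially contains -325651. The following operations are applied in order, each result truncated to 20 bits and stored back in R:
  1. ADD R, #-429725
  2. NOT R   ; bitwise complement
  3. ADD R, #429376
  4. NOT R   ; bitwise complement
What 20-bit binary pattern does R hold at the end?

Start: R = -325651 = 10110000011111101101.
R = -325651 + (-429725) = -755376; wraps to 293200 = 01000111100101010000
R = NOT 01000111100101010000 = 10111000011010101111 = -293201
R = -293201 + 429376 = 136175 = 00100001001111101111
R = NOT 00100001001111101111 = 11011110110000010000 = -136176

11011110110000010000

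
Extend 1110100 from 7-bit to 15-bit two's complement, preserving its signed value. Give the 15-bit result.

111111111110100

MSB of 1110100 is 1; replicate it into the new high bits.
11111111|1110100 → 111111111110100 (still -12).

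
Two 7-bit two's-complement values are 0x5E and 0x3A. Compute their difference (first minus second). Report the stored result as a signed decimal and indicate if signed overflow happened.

36; overflow

0x5E = 1011110 = -34 (signed)
0x3A = 0111010 = 58 (signed)
Subtract via negate-and-add: invert 0111010 + 1 = 1000110 (i.e. -58).
  1011110
+ 1000110
= 0100100  (discard carry-out 1)
Result 0100100: MSB = 0 → value 36.
Both addends (after negating the subtrahend) are negative but the stored result is non-negative: signed overflow. The true value -34 − 58 = -92 lies outside [-64, 63].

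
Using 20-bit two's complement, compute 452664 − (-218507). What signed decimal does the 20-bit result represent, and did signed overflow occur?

-377405; overflow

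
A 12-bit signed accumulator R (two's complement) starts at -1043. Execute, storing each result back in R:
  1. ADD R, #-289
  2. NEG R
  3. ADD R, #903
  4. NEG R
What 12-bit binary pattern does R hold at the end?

011101000101

Start: R = -1043 = 101111101101.
R = -1043 + (-289) = -1332 = 101011001100
R = −(-1332) = 1332 = 010100110100
R = 1332 + 903 = 2235; wraps to -1861 = 100010111011
R = −(-1861) = 1861 = 011101000101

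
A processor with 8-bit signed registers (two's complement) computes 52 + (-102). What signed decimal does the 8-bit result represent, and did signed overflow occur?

-50; no overflow

52 → 00110100
-102 → 10011010
  00110100
+ 10011010
= 11001110
Result 11001110: MSB = 1 → 206 − 256 = -50.
Addends have opposite signs, so signed overflow cannot occur.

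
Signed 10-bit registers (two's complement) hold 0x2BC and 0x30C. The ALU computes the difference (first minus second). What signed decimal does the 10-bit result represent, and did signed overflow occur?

-80; no overflow

0x2BC = 1010111100 = -324 (signed)
0x30C = 1100001100 = -244 (signed)
Subtract via negate-and-add: invert 1100001100 + 1 = 0011110100 (i.e. 244).
  1010111100
+ 0011110100
= 1110110000
Result 1110110000: MSB = 1 → 944 − 1024 = -80.
Addends (after negating the subtrahend) have opposite signs, so signed overflow cannot occur.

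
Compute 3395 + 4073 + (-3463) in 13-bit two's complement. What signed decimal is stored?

4005

3395 + 4073 = 7468 → wraps to -724 (1110100101100)
-724 + (-3463) = -4187 → wraps to 4005 (0111110100101)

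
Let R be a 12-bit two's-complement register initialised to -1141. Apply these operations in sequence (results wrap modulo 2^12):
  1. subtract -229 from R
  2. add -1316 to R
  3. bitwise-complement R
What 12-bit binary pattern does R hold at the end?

100010110011

Start: R = -1141 = 101110001011.
R = -1141 − (-229) = -912 = 110001110000
R = -912 + (-1316) = -2228; wraps to 1868 = 011101001100
R = NOT 011101001100 = 100010110011 = -1869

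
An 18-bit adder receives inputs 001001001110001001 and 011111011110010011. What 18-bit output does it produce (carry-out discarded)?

  001001001110001001
+ 011111011110010011
= 101000101100011100

101000101100011100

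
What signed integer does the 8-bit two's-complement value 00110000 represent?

48

MSB is 0, so the value is non-negative: 00110000 = 48.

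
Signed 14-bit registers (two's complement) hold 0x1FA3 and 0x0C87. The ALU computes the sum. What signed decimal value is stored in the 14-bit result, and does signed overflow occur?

-5078; overflow

0x1FA3 = 01111110100011 = 8099 (signed)
0x0C87 = 00110010000111 = 3207 (signed)
  01111110100011
+ 00110010000111
= 10110000101010
Result 10110000101010: MSB = 1 → 11306 − 16384 = -5078.
Both addends are non-negative but the stored result is negative: signed overflow. The true value 8099 + 3207 = 11306 lies outside [-8192, 8191].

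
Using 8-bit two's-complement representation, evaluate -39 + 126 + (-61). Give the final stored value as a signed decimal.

26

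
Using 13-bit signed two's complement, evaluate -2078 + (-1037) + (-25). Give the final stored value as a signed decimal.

-2078 + (-1037) = -3115 (1001111010101)
-3115 + (-25) = -3140 (1001110111100)

-3140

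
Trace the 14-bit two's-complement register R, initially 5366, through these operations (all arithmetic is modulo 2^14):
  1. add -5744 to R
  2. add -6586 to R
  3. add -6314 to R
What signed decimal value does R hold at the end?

Start: R = 5366 = 01010011110110.
R = 5366 + (-5744) = -378 = 11111010000110
R = -378 + (-6586) = -6964 = 10010011001100
R = -6964 + (-6314) = -13278; wraps to 3106 = 00110000100010

3106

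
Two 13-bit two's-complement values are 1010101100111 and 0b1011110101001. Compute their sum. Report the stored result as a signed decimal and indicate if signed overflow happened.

1010101100111 = -2713 (signed)
0b1011110101001 → 1011110101001 = -2135 (signed)
  1010101100111
+ 1011110101001
= 0110100010000  (discard carry-out 1)
Result 0110100010000: MSB = 0 → value 3344.
Both addends are negative but the stored result is non-negative: signed overflow. The true value -2713 + (-2135) = -4848 lies outside [-4096, 4095].

3344; overflow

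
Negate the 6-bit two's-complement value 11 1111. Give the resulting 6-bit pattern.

000001

Invert: 000000. Add 1: 000001.
Check: 111111 = -1, 000001 = 1.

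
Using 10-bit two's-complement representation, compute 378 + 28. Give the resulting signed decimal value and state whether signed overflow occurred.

406; no overflow

378 → 0101111010
28 → 0000011100
  0101111010
+ 0000011100
= 0110010110
Result 0110010110: MSB = 0 → value 406.
Both addends are non-negative and so is the stored result: no signed overflow.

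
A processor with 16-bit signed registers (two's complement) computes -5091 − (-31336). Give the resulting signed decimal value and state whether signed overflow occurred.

26245; no overflow

-5091 → 1110110000011101
-31336 → 1000010110011000
Subtract via negate-and-add: invert 1000010110011000 + 1 = 0111101001101000 (i.e. 31336).
  1110110000011101
+ 0111101001101000
= 0110011010000101  (discard carry-out 1)
Result 0110011010000101: MSB = 0 → value 26245.
Addends (after negating the subtrahend) have opposite signs, so signed overflow cannot occur.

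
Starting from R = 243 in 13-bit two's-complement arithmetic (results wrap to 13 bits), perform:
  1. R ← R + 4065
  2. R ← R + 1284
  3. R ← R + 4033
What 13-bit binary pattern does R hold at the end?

0010110011001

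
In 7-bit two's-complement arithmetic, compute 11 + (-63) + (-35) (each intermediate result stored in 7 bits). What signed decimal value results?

41

11 + (-63) = -52 (1001100)
-52 + (-35) = -87 → wraps to 41 (0101001)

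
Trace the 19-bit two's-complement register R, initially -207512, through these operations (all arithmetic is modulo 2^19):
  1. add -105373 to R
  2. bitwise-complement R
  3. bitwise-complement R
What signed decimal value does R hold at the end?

211403

Start: R = -207512 = 1001101010101101000.
R = -207512 + (-105373) = -312885; wraps to 211403 = 0110011100111001011
R = NOT 0110011100111001011 = 1001100011000110100 = -211404
R = NOT 1001100011000110100 = 0110011100111001011 = 211403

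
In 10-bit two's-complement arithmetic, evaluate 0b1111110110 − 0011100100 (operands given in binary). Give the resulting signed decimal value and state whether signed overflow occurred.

0b1111110110 → 1111110110 = -10 (signed)
0011100100 = 228 (signed)
Subtract via negate-and-add: invert 0011100100 + 1 = 1100011100 (i.e. -228).
  1111110110
+ 1100011100
= 1100010010  (discard carry-out 1)
Result 1100010010: MSB = 1 → 786 − 1024 = -238.
Both addends (after negating the subtrahend) are negative and so is the stored result: no signed overflow.

-238; no overflow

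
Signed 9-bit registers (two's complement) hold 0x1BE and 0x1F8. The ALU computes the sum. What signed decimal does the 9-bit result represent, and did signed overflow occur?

-74; no overflow

0x1BE = 110111110 = -66 (signed)
0x1F8 = 111111000 = -8 (signed)
  110111110
+ 111111000
= 110110110  (discard carry-out 1)
Result 110110110: MSB = 1 → 438 − 512 = -74.
Both addends are negative and so is the stored result: no signed overflow.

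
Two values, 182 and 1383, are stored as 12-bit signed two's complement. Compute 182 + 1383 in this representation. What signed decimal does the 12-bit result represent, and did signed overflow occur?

1565; no overflow

182 → 000010110110
1383 → 010101100111
  000010110110
+ 010101100111
= 011000011101
Result 011000011101: MSB = 0 → value 1565.
Both addends are non-negative and so is the stored result: no signed overflow.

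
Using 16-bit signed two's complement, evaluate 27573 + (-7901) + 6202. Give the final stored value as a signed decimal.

27573 + (-7901) = 19672 (0100110011011000)
19672 + 6202 = 25874 (0110010100010010)

25874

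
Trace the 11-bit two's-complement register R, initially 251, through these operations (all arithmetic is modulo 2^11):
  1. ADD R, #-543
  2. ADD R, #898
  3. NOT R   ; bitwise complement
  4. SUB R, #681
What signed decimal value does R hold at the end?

Start: R = 251 = 00011111011.
R = 251 + (-543) = -292 = 11011011100
R = -292 + 898 = 606 = 01001011110
R = NOT 01001011110 = 10110100001 = -607
R = -607 − 681 = -1288; wraps to 760 = 01011111000

760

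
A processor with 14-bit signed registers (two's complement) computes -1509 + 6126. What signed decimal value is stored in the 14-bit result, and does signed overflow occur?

-1509 → 11101000011011
6126 → 01011111101110
  11101000011011
+ 01011111101110
= 01001000001001  (discard carry-out 1)
Result 01001000001001: MSB = 0 → value 4617.
Addends have opposite signs, so signed overflow cannot occur.

4617; no overflow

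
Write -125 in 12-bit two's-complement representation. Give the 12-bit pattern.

111110000011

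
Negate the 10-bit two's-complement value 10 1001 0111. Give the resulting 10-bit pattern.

Invert: 0101101000. Add 1: 0101101001.

0101101001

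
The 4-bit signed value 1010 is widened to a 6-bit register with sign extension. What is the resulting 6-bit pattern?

111010

MSB of 1010 is 1; replicate it into the new high bits.
11|1010 → 111010 (still -6).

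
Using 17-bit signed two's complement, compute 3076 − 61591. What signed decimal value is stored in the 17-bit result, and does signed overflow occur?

-58515; no overflow

3076 → 00000110000000100
61591 → 01111000010010111
Subtract via negate-and-add: invert 01111000010010111 + 1 = 10000111101101001 (i.e. -61591).
  00000110000000100
+ 10000111101101001
= 10001101101101101
Result 10001101101101101: MSB = 1 → 72557 − 131072 = -58515.
Addends (after negating the subtrahend) have opposite signs, so signed overflow cannot occur.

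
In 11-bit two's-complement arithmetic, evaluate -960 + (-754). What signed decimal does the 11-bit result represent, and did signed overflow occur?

334; overflow

-960 → 10001000000
-754 → 10100001110
  10001000000
+ 10100001110
= 00101001110  (discard carry-out 1)
Result 00101001110: MSB = 0 → value 334.
Both addends are negative but the stored result is non-negative: signed overflow. The true value -960 + (-754) = -1714 lies outside [-1024, 1023].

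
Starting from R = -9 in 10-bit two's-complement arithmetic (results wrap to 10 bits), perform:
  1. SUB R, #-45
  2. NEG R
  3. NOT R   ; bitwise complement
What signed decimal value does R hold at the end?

35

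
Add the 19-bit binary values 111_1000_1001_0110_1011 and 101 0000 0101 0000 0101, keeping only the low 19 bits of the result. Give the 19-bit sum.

1001000111001110000

  1111000100101101011
+ 1010000010100000101
= 1001000111001110000  (discard carry-out 1)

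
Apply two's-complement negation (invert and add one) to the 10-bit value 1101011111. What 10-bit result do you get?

Invert: 0010100000. Add 1: 0010100001.

0010100001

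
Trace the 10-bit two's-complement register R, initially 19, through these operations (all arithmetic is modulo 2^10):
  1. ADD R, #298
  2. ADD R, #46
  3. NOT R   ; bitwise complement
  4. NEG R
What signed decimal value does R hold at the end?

Start: R = 19 = 0000010011.
R = 19 + 298 = 317 = 0100111101
R = 317 + 46 = 363 = 0101101011
R = NOT 0101101011 = 1010010100 = -364
R = −(-364) = 364 = 0101101100

364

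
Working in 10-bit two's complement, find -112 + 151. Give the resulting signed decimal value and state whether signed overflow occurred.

39; no overflow

-112 → 1110010000
151 → 0010010111
  1110010000
+ 0010010111
= 0000100111  (discard carry-out 1)
Result 0000100111: MSB = 0 → value 39.
Addends have opposite signs, so signed overflow cannot occur.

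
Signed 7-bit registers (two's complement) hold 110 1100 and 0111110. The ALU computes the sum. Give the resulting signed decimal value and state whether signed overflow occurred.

42; no overflow

110 1100 → 1101100 = -20 (signed)
0111110 = 62 (signed)
  1101100
+ 0111110
= 0101010  (discard carry-out 1)
Result 0101010: MSB = 0 → value 42.
Addends have opposite signs, so signed overflow cannot occur.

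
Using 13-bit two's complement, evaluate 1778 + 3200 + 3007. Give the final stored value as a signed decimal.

1778 + 3200 = 4978 → wraps to -3214 (1001101110010)
-3214 + 3007 = -207 (1111100110001)

-207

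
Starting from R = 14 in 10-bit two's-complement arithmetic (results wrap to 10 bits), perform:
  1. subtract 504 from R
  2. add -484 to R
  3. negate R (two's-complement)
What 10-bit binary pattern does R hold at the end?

Start: R = 14 = 0000001110.
R = 14 − 504 = -490 = 1000010110
R = -490 + (-484) = -974; wraps to 50 = 0000110010
R = −(50) = -50 = 1111001110

1111001110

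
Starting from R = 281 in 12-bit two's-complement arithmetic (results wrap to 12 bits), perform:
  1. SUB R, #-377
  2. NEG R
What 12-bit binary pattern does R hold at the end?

Start: R = 281 = 000100011001.
R = 281 − (-377) = 658 = 001010010010
R = −(658) = -658 = 110101101110

110101101110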